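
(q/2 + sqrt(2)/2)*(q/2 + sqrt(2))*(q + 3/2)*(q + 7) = q^4/4 + 3*sqrt(2)*q^3/4 + 17*q^3/8 + 29*q^2/8 + 51*sqrt(2)*q^2/8 + 17*q/2 + 63*sqrt(2)*q/8 + 21/2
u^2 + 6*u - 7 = (u - 1)*(u + 7)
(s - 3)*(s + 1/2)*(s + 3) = s^3 + s^2/2 - 9*s - 9/2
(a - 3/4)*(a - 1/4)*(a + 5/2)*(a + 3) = a^4 + 9*a^3/2 + 35*a^2/16 - 207*a/32 + 45/32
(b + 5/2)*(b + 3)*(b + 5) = b^3 + 21*b^2/2 + 35*b + 75/2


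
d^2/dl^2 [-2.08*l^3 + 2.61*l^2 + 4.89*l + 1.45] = 5.22 - 12.48*l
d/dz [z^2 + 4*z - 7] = 2*z + 4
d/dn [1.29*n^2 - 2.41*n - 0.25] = 2.58*n - 2.41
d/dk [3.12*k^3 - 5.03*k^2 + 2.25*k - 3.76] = 9.36*k^2 - 10.06*k + 2.25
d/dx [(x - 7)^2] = 2*x - 14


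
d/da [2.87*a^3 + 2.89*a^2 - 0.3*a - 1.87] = 8.61*a^2 + 5.78*a - 0.3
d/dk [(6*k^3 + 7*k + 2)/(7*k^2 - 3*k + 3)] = (42*k^4 - 36*k^3 + 5*k^2 - 28*k + 27)/(49*k^4 - 42*k^3 + 51*k^2 - 18*k + 9)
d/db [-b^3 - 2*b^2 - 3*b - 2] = -3*b^2 - 4*b - 3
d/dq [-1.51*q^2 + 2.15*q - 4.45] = 2.15 - 3.02*q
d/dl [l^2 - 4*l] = 2*l - 4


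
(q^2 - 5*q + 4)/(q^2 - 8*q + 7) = (q - 4)/(q - 7)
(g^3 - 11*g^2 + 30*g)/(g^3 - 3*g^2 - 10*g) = (g - 6)/(g + 2)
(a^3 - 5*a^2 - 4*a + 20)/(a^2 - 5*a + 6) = (a^2 - 3*a - 10)/(a - 3)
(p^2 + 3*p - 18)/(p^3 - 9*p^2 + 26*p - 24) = (p + 6)/(p^2 - 6*p + 8)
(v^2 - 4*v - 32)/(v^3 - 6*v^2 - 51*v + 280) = (v + 4)/(v^2 + 2*v - 35)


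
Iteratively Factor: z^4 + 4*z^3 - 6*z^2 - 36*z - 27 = (z - 3)*(z^3 + 7*z^2 + 15*z + 9) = (z - 3)*(z + 3)*(z^2 + 4*z + 3) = (z - 3)*(z + 1)*(z + 3)*(z + 3)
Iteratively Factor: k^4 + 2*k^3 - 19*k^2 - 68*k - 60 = (k + 2)*(k^3 - 19*k - 30) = (k - 5)*(k + 2)*(k^2 + 5*k + 6) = (k - 5)*(k + 2)*(k + 3)*(k + 2)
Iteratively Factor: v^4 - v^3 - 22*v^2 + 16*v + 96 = (v + 4)*(v^3 - 5*v^2 - 2*v + 24) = (v - 4)*(v + 4)*(v^2 - v - 6) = (v - 4)*(v + 2)*(v + 4)*(v - 3)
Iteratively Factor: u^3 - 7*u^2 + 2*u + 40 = (u - 5)*(u^2 - 2*u - 8) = (u - 5)*(u + 2)*(u - 4)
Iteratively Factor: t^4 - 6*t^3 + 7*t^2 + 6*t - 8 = (t + 1)*(t^3 - 7*t^2 + 14*t - 8) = (t - 2)*(t + 1)*(t^2 - 5*t + 4) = (t - 4)*(t - 2)*(t + 1)*(t - 1)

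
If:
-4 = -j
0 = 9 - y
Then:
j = 4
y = 9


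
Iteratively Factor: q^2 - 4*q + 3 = (q - 1)*(q - 3)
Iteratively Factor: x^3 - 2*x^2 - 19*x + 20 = (x - 1)*(x^2 - x - 20) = (x - 5)*(x - 1)*(x + 4)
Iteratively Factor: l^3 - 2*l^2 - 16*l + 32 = (l - 2)*(l^2 - 16) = (l - 2)*(l + 4)*(l - 4)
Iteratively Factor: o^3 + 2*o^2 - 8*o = (o - 2)*(o^2 + 4*o) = o*(o - 2)*(o + 4)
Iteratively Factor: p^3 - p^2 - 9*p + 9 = (p - 1)*(p^2 - 9) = (p - 3)*(p - 1)*(p + 3)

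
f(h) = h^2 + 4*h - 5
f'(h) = 2*h + 4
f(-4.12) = -4.51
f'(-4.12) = -4.24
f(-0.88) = -7.75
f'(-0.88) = 2.24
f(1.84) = 5.75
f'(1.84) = 7.68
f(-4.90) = -0.59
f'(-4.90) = -5.80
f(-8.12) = 28.45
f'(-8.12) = -12.24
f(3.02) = 16.20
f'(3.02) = 10.04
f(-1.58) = -8.82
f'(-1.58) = 0.84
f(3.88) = 25.57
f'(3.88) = 11.76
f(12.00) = 187.00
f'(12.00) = 28.00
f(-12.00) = 91.00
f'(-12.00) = -20.00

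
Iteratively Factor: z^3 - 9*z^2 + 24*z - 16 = (z - 1)*(z^2 - 8*z + 16) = (z - 4)*(z - 1)*(z - 4)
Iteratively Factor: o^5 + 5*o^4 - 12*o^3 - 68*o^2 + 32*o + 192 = (o + 4)*(o^4 + o^3 - 16*o^2 - 4*o + 48) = (o - 2)*(o + 4)*(o^3 + 3*o^2 - 10*o - 24) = (o - 2)*(o + 2)*(o + 4)*(o^2 + o - 12) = (o - 3)*(o - 2)*(o + 2)*(o + 4)*(o + 4)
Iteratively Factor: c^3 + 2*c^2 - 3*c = (c)*(c^2 + 2*c - 3) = c*(c - 1)*(c + 3)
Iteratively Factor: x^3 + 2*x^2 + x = (x + 1)*(x^2 + x) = x*(x + 1)*(x + 1)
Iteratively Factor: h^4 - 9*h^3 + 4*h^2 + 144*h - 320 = (h - 4)*(h^3 - 5*h^2 - 16*h + 80) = (h - 4)*(h + 4)*(h^2 - 9*h + 20) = (h - 4)^2*(h + 4)*(h - 5)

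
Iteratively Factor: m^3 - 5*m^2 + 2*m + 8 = (m + 1)*(m^2 - 6*m + 8) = (m - 2)*(m + 1)*(m - 4)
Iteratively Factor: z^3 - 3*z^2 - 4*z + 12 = (z + 2)*(z^2 - 5*z + 6) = (z - 3)*(z + 2)*(z - 2)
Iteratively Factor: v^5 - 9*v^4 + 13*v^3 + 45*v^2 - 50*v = (v - 1)*(v^4 - 8*v^3 + 5*v^2 + 50*v) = (v - 1)*(v + 2)*(v^3 - 10*v^2 + 25*v) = (v - 5)*(v - 1)*(v + 2)*(v^2 - 5*v) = (v - 5)^2*(v - 1)*(v + 2)*(v)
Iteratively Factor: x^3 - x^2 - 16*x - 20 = (x - 5)*(x^2 + 4*x + 4) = (x - 5)*(x + 2)*(x + 2)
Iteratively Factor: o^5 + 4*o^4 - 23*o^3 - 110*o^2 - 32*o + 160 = (o - 5)*(o^4 + 9*o^3 + 22*o^2 - 32) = (o - 5)*(o + 4)*(o^3 + 5*o^2 + 2*o - 8) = (o - 5)*(o + 4)^2*(o^2 + o - 2) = (o - 5)*(o - 1)*(o + 4)^2*(o + 2)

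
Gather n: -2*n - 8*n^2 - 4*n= -8*n^2 - 6*n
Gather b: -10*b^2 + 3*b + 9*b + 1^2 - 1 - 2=-10*b^2 + 12*b - 2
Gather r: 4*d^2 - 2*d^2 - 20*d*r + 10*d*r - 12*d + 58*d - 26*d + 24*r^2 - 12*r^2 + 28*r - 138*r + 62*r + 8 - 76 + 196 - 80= 2*d^2 + 20*d + 12*r^2 + r*(-10*d - 48) + 48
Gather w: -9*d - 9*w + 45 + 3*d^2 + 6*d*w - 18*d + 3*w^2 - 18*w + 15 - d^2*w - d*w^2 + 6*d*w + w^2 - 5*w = 3*d^2 - 27*d + w^2*(4 - d) + w*(-d^2 + 12*d - 32) + 60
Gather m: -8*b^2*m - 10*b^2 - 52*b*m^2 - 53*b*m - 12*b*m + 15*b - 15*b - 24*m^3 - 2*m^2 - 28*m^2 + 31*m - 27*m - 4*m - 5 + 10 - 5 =-10*b^2 - 24*m^3 + m^2*(-52*b - 30) + m*(-8*b^2 - 65*b)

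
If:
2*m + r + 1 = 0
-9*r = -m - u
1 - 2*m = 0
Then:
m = 1/2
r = -2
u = -37/2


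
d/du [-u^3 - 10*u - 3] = -3*u^2 - 10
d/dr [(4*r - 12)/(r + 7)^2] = 4*(13 - r)/(r + 7)^3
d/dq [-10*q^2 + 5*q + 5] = 5 - 20*q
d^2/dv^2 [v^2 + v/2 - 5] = 2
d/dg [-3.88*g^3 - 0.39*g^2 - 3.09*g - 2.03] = -11.64*g^2 - 0.78*g - 3.09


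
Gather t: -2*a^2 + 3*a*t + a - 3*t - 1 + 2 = -2*a^2 + a + t*(3*a - 3) + 1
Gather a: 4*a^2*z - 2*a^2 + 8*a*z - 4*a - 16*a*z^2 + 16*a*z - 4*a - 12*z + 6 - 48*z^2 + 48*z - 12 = a^2*(4*z - 2) + a*(-16*z^2 + 24*z - 8) - 48*z^2 + 36*z - 6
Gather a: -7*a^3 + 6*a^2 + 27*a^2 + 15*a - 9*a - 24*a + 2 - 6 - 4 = -7*a^3 + 33*a^2 - 18*a - 8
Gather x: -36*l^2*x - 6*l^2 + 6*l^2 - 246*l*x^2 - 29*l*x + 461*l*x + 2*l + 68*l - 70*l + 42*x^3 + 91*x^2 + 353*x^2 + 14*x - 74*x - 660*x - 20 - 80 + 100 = 42*x^3 + x^2*(444 - 246*l) + x*(-36*l^2 + 432*l - 720)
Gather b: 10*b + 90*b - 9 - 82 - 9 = 100*b - 100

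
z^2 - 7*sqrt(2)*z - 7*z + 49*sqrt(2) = (z - 7)*(z - 7*sqrt(2))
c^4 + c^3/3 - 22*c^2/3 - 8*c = c*(c - 3)*(c + 4/3)*(c + 2)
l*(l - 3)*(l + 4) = l^3 + l^2 - 12*l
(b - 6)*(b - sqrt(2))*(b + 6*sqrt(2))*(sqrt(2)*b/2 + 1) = sqrt(2)*b^4/2 - 3*sqrt(2)*b^3 + 6*b^3 - 36*b^2 - sqrt(2)*b^2 - 12*b + 6*sqrt(2)*b + 72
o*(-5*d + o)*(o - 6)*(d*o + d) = -5*d^2*o^3 + 25*d^2*o^2 + 30*d^2*o + d*o^4 - 5*d*o^3 - 6*d*o^2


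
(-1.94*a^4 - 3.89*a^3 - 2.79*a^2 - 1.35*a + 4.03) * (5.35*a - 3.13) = -10.379*a^5 - 14.7393*a^4 - 2.7508*a^3 + 1.5102*a^2 + 25.786*a - 12.6139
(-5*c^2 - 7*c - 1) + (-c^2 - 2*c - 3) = -6*c^2 - 9*c - 4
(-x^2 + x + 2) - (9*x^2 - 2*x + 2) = -10*x^2 + 3*x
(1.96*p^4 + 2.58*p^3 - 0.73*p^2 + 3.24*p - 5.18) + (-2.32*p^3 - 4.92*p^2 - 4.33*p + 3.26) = 1.96*p^4 + 0.26*p^3 - 5.65*p^2 - 1.09*p - 1.92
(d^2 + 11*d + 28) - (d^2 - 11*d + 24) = 22*d + 4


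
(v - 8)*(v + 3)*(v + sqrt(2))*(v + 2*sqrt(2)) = v^4 - 5*v^3 + 3*sqrt(2)*v^3 - 15*sqrt(2)*v^2 - 20*v^2 - 72*sqrt(2)*v - 20*v - 96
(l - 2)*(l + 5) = l^2 + 3*l - 10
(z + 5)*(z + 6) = z^2 + 11*z + 30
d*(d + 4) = d^2 + 4*d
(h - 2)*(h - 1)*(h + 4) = h^3 + h^2 - 10*h + 8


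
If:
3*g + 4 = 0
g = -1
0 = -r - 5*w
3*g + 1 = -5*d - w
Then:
No Solution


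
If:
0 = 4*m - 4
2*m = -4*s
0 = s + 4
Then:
No Solution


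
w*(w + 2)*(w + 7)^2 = w^4 + 16*w^3 + 77*w^2 + 98*w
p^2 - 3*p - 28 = (p - 7)*(p + 4)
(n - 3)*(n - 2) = n^2 - 5*n + 6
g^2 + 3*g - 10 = (g - 2)*(g + 5)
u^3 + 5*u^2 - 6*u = u*(u - 1)*(u + 6)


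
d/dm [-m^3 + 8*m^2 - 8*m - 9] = -3*m^2 + 16*m - 8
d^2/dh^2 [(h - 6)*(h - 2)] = 2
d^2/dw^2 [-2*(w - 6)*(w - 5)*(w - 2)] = 52 - 12*w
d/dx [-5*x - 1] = -5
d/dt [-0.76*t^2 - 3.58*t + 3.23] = -1.52*t - 3.58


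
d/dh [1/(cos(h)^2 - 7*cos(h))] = (2*cos(h) - 7)*sin(h)/((cos(h) - 7)^2*cos(h)^2)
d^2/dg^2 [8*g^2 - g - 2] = 16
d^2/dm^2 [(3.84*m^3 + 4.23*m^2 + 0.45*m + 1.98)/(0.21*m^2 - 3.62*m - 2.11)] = (-4.44089209850063e-16*m^5 + 7.105427357601e-15*m^4 + 110.515782*m^3 + 187.753914*m^2 + 94.741578*m + 84.438486)/(0.009261*m^6 - 0.478926*m^5 + 7.976619*m^4 - 37.813796*m^3 - 80.146029*m^2 - 48.349806*m - 9.393931)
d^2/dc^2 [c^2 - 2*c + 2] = 2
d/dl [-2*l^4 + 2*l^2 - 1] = -8*l^3 + 4*l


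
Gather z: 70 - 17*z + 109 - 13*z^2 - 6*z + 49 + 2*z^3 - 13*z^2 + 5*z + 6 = 2*z^3 - 26*z^2 - 18*z + 234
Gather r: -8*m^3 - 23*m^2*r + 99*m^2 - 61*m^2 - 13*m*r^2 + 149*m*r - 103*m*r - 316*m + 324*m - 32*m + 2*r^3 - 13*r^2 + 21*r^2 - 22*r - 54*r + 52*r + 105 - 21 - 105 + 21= -8*m^3 + 38*m^2 - 24*m + 2*r^3 + r^2*(8 - 13*m) + r*(-23*m^2 + 46*m - 24)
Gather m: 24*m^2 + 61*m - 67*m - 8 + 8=24*m^2 - 6*m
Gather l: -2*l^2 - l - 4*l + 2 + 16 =-2*l^2 - 5*l + 18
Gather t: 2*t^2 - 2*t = 2*t^2 - 2*t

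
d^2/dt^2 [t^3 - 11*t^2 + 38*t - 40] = 6*t - 22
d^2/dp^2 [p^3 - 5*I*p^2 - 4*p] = 6*p - 10*I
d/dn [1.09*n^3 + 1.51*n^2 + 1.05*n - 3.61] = 3.27*n^2 + 3.02*n + 1.05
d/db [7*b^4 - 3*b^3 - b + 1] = 28*b^3 - 9*b^2 - 1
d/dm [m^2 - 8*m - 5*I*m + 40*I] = 2*m - 8 - 5*I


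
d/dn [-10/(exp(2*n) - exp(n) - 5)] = (20*exp(n) - 10)*exp(n)/(-exp(2*n) + exp(n) + 5)^2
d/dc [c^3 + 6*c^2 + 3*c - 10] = 3*c^2 + 12*c + 3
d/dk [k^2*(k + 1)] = k*(3*k + 2)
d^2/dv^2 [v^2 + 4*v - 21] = 2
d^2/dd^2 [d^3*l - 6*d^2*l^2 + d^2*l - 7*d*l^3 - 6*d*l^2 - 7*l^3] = 2*l*(3*d - 6*l + 1)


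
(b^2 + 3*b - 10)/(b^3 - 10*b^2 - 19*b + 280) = (b - 2)/(b^2 - 15*b + 56)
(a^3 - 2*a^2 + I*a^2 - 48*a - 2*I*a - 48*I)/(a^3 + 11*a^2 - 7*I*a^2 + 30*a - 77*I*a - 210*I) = (a^2 + a*(-8 + I) - 8*I)/(a^2 + a*(5 - 7*I) - 35*I)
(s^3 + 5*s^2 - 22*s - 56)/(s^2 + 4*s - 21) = (s^2 - 2*s - 8)/(s - 3)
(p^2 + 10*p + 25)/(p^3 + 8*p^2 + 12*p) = (p^2 + 10*p + 25)/(p*(p^2 + 8*p + 12))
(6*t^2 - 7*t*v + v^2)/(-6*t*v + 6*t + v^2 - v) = (-t + v)/(v - 1)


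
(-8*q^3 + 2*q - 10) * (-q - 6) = 8*q^4 + 48*q^3 - 2*q^2 - 2*q + 60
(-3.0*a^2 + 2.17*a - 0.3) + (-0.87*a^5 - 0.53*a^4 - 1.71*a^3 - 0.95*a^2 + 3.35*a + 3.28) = -0.87*a^5 - 0.53*a^4 - 1.71*a^3 - 3.95*a^2 + 5.52*a + 2.98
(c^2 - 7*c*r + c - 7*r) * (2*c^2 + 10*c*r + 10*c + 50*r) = 2*c^4 - 4*c^3*r + 12*c^3 - 70*c^2*r^2 - 24*c^2*r + 10*c^2 - 420*c*r^2 - 20*c*r - 350*r^2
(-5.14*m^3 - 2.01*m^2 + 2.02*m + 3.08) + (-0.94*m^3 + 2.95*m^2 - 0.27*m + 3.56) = -6.08*m^3 + 0.94*m^2 + 1.75*m + 6.64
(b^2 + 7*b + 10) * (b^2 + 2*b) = b^4 + 9*b^3 + 24*b^2 + 20*b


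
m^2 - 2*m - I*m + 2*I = (m - 2)*(m - I)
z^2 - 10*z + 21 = (z - 7)*(z - 3)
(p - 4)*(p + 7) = p^2 + 3*p - 28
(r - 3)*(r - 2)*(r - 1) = r^3 - 6*r^2 + 11*r - 6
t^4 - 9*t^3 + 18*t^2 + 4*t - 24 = (t - 6)*(t - 2)^2*(t + 1)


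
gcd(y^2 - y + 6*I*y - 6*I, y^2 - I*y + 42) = y + 6*I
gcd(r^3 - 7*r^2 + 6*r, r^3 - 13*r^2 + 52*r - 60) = r - 6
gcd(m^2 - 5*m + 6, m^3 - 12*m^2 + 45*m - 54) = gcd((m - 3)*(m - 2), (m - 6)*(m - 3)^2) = m - 3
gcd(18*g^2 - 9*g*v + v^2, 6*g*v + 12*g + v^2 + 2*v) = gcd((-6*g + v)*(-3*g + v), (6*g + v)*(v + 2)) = 1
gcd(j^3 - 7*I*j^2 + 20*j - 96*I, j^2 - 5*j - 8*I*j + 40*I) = j - 8*I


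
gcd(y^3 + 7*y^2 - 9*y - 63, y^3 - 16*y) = 1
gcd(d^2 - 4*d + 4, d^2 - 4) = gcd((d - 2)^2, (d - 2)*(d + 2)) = d - 2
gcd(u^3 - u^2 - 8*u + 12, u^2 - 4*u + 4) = u^2 - 4*u + 4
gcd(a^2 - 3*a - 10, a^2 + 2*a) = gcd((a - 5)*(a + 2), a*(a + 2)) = a + 2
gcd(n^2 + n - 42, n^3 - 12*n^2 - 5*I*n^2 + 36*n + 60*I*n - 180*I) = n - 6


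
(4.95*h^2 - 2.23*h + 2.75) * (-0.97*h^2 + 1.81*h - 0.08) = -4.8015*h^4 + 11.1226*h^3 - 7.0998*h^2 + 5.1559*h - 0.22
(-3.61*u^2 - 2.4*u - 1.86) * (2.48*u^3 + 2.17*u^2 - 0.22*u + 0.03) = -8.9528*u^5 - 13.7857*u^4 - 9.0266*u^3 - 3.6165*u^2 + 0.3372*u - 0.0558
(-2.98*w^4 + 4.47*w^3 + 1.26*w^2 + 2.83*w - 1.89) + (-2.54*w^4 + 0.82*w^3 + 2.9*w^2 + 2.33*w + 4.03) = -5.52*w^4 + 5.29*w^3 + 4.16*w^2 + 5.16*w + 2.14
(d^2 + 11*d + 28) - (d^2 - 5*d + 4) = 16*d + 24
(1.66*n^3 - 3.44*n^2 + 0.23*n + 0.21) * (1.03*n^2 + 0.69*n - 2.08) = 1.7098*n^5 - 2.3978*n^4 - 5.5895*n^3 + 7.5302*n^2 - 0.3335*n - 0.4368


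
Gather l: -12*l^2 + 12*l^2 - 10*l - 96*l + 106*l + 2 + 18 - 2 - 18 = 0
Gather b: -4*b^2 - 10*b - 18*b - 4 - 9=-4*b^2 - 28*b - 13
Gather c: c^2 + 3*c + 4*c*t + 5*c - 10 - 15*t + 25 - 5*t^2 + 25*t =c^2 + c*(4*t + 8) - 5*t^2 + 10*t + 15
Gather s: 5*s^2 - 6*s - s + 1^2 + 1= 5*s^2 - 7*s + 2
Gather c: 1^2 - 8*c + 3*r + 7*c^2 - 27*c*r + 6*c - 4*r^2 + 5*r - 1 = 7*c^2 + c*(-27*r - 2) - 4*r^2 + 8*r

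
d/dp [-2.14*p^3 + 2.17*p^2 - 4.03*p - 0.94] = -6.42*p^2 + 4.34*p - 4.03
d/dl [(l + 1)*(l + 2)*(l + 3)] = 3*l^2 + 12*l + 11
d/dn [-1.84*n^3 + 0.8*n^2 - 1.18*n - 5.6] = -5.52*n^2 + 1.6*n - 1.18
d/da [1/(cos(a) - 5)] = sin(a)/(cos(a) - 5)^2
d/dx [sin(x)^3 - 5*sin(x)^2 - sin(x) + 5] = (3*sin(x)^2 - 10*sin(x) - 1)*cos(x)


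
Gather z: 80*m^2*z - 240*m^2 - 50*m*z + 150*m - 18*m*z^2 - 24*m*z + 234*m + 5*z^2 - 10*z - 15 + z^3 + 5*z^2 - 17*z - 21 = -240*m^2 + 384*m + z^3 + z^2*(10 - 18*m) + z*(80*m^2 - 74*m - 27) - 36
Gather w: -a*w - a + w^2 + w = -a + w^2 + w*(1 - a)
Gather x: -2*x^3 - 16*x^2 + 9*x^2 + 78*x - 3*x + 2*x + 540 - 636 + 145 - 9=-2*x^3 - 7*x^2 + 77*x + 40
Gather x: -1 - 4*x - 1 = -4*x - 2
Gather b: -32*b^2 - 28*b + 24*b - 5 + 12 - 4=-32*b^2 - 4*b + 3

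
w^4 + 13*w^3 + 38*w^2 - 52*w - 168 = (w - 2)*(w + 2)*(w + 6)*(w + 7)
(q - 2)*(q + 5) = q^2 + 3*q - 10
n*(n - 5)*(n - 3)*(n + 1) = n^4 - 7*n^3 + 7*n^2 + 15*n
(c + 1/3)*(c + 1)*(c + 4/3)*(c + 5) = c^4 + 23*c^3/3 + 139*c^2/9 + 11*c + 20/9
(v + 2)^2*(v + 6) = v^3 + 10*v^2 + 28*v + 24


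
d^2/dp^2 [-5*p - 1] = 0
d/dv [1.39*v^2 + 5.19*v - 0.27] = 2.78*v + 5.19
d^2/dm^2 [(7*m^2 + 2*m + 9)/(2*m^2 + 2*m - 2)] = (-5*m^3 + 48*m^2 + 33*m + 27)/(m^6 + 3*m^5 - 5*m^3 + 3*m - 1)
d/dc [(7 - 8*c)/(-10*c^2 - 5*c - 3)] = (-80*c^2 + 140*c + 59)/(100*c^4 + 100*c^3 + 85*c^2 + 30*c + 9)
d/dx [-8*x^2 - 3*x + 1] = -16*x - 3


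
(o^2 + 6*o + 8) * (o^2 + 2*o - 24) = o^4 + 8*o^3 - 4*o^2 - 128*o - 192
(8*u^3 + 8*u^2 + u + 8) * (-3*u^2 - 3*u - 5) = -24*u^5 - 48*u^4 - 67*u^3 - 67*u^2 - 29*u - 40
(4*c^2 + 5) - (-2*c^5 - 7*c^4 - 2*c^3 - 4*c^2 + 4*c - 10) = 2*c^5 + 7*c^4 + 2*c^3 + 8*c^2 - 4*c + 15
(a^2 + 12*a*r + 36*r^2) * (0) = 0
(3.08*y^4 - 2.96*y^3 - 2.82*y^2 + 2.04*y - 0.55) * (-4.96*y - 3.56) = -15.2768*y^5 + 3.7168*y^4 + 24.5248*y^3 - 0.0792000000000002*y^2 - 4.5344*y + 1.958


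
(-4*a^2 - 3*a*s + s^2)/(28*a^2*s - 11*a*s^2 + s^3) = (a + s)/(s*(-7*a + s))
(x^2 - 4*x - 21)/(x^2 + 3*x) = (x - 7)/x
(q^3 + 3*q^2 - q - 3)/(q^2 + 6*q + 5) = (q^2 + 2*q - 3)/(q + 5)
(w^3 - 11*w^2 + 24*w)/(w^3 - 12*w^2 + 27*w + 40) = w*(w - 3)/(w^2 - 4*w - 5)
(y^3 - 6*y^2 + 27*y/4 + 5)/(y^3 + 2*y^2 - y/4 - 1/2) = (2*y^2 - 13*y + 20)/(2*y^2 + 3*y - 2)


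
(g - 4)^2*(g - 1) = g^3 - 9*g^2 + 24*g - 16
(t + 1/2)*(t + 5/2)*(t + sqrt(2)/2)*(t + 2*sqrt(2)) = t^4 + 3*t^3 + 5*sqrt(2)*t^3/2 + 13*t^2/4 + 15*sqrt(2)*t^2/2 + 25*sqrt(2)*t/8 + 6*t + 5/2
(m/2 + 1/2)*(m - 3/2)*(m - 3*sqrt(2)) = m^3/2 - 3*sqrt(2)*m^2/2 - m^2/4 - 3*m/4 + 3*sqrt(2)*m/4 + 9*sqrt(2)/4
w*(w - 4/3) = w^2 - 4*w/3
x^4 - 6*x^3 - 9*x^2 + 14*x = x*(x - 7)*(x - 1)*(x + 2)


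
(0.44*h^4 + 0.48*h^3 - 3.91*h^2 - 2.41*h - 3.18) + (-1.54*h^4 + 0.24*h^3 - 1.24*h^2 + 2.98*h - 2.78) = -1.1*h^4 + 0.72*h^3 - 5.15*h^2 + 0.57*h - 5.96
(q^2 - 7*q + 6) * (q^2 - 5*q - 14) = q^4 - 12*q^3 + 27*q^2 + 68*q - 84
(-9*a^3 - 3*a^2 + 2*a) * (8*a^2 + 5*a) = -72*a^5 - 69*a^4 + a^3 + 10*a^2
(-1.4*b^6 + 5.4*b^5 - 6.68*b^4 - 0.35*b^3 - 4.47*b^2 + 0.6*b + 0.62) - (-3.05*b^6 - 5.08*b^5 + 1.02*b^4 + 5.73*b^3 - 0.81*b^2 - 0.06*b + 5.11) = 1.65*b^6 + 10.48*b^5 - 7.7*b^4 - 6.08*b^3 - 3.66*b^2 + 0.66*b - 4.49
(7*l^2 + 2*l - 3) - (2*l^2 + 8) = 5*l^2 + 2*l - 11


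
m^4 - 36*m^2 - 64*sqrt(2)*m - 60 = (m - 5*sqrt(2))*(m + sqrt(2))^2*(m + 3*sqrt(2))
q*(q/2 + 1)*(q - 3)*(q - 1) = q^4/2 - q^3 - 5*q^2/2 + 3*q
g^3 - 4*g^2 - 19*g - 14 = (g - 7)*(g + 1)*(g + 2)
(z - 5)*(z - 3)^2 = z^3 - 11*z^2 + 39*z - 45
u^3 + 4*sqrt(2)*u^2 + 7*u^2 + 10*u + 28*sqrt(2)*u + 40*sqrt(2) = (u + 2)*(u + 5)*(u + 4*sqrt(2))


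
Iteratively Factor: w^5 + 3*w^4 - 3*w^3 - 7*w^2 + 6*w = (w - 1)*(w^4 + 4*w^3 + w^2 - 6*w) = (w - 1)^2*(w^3 + 5*w^2 + 6*w) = (w - 1)^2*(w + 3)*(w^2 + 2*w) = (w - 1)^2*(w + 2)*(w + 3)*(w)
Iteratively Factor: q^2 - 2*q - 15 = (q + 3)*(q - 5)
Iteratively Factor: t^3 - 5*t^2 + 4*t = (t - 1)*(t^2 - 4*t) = (t - 4)*(t - 1)*(t)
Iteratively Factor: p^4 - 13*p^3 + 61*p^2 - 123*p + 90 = (p - 3)*(p^3 - 10*p^2 + 31*p - 30) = (p - 3)^2*(p^2 - 7*p + 10) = (p - 5)*(p - 3)^2*(p - 2)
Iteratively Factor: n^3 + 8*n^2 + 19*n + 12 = (n + 1)*(n^2 + 7*n + 12) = (n + 1)*(n + 3)*(n + 4)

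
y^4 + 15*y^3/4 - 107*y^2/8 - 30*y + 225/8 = (y - 3)*(y - 3/4)*(y + 5/2)*(y + 5)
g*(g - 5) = g^2 - 5*g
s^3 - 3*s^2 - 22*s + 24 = (s - 6)*(s - 1)*(s + 4)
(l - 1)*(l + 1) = l^2 - 1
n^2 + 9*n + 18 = (n + 3)*(n + 6)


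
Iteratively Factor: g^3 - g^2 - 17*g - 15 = (g + 3)*(g^2 - 4*g - 5) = (g + 1)*(g + 3)*(g - 5)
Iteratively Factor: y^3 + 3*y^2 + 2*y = (y + 1)*(y^2 + 2*y) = (y + 1)*(y + 2)*(y)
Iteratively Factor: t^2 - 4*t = (t - 4)*(t)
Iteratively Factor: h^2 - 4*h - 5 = (h - 5)*(h + 1)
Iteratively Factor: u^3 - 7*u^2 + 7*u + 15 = (u + 1)*(u^2 - 8*u + 15) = (u - 5)*(u + 1)*(u - 3)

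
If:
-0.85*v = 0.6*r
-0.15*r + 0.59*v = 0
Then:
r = 0.00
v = 0.00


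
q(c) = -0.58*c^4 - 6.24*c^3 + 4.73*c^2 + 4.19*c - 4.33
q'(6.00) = -1114.09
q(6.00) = -1908.43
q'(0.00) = 4.19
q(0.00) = -4.33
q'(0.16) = 5.21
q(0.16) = -3.56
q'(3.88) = -376.44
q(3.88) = -412.80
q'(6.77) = -1509.63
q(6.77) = -2913.76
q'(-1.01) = -22.07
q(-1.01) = 2.09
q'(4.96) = -692.53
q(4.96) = -979.65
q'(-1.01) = -22.07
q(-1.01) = 2.09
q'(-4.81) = -216.24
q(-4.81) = 468.90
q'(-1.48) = -43.29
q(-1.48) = 17.28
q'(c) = -2.32*c^3 - 18.72*c^2 + 9.46*c + 4.19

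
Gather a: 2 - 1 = 1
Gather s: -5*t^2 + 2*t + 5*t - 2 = -5*t^2 + 7*t - 2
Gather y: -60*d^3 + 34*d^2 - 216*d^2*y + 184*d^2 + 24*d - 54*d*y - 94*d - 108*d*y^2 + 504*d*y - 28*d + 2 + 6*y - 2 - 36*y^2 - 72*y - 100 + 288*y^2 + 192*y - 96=-60*d^3 + 218*d^2 - 98*d + y^2*(252 - 108*d) + y*(-216*d^2 + 450*d + 126) - 196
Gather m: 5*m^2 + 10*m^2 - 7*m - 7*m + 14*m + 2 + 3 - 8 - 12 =15*m^2 - 15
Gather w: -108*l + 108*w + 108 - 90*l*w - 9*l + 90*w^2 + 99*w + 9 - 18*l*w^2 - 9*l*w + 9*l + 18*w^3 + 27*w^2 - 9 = -108*l + 18*w^3 + w^2*(117 - 18*l) + w*(207 - 99*l) + 108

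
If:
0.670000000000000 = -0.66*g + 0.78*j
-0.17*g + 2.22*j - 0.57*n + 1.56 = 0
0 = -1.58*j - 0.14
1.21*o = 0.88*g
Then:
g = -1.12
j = -0.09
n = 2.73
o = -0.81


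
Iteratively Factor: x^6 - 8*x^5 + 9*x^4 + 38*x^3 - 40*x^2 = (x - 4)*(x^5 - 4*x^4 - 7*x^3 + 10*x^2) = (x - 4)*(x + 2)*(x^4 - 6*x^3 + 5*x^2) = (x - 5)*(x - 4)*(x + 2)*(x^3 - x^2) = x*(x - 5)*(x - 4)*(x + 2)*(x^2 - x) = x^2*(x - 5)*(x - 4)*(x + 2)*(x - 1)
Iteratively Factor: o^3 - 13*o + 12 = (o + 4)*(o^2 - 4*o + 3) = (o - 3)*(o + 4)*(o - 1)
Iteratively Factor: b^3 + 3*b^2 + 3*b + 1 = (b + 1)*(b^2 + 2*b + 1) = (b + 1)^2*(b + 1)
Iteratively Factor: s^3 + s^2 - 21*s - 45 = (s + 3)*(s^2 - 2*s - 15) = (s + 3)^2*(s - 5)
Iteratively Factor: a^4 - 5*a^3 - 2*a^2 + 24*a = (a - 3)*(a^3 - 2*a^2 - 8*a) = a*(a - 3)*(a^2 - 2*a - 8) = a*(a - 3)*(a + 2)*(a - 4)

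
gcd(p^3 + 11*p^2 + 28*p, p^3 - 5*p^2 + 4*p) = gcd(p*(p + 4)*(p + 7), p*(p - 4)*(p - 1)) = p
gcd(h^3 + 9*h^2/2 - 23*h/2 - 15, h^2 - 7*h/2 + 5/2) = h - 5/2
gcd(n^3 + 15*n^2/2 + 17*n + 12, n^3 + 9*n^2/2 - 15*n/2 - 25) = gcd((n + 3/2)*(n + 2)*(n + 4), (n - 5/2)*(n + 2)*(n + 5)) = n + 2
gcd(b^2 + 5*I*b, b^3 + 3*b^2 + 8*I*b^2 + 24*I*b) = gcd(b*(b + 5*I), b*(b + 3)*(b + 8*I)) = b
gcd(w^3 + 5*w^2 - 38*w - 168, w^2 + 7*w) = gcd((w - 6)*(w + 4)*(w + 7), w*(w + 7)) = w + 7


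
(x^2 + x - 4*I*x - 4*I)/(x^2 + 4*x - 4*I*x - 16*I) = (x + 1)/(x + 4)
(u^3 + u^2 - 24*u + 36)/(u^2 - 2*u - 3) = (u^2 + 4*u - 12)/(u + 1)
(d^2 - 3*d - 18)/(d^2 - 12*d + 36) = (d + 3)/(d - 6)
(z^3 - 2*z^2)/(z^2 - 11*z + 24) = z^2*(z - 2)/(z^2 - 11*z + 24)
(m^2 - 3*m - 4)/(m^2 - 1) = (m - 4)/(m - 1)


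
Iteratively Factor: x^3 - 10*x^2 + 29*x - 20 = (x - 4)*(x^2 - 6*x + 5) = (x - 4)*(x - 1)*(x - 5)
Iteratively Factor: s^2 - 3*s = (s)*(s - 3)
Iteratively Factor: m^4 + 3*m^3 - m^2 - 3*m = (m + 1)*(m^3 + 2*m^2 - 3*m) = m*(m + 1)*(m^2 + 2*m - 3) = m*(m - 1)*(m + 1)*(m + 3)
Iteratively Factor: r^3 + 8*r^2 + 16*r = (r + 4)*(r^2 + 4*r) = r*(r + 4)*(r + 4)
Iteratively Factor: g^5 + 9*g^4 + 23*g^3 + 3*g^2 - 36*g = (g)*(g^4 + 9*g^3 + 23*g^2 + 3*g - 36) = g*(g + 3)*(g^3 + 6*g^2 + 5*g - 12) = g*(g + 3)*(g + 4)*(g^2 + 2*g - 3) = g*(g - 1)*(g + 3)*(g + 4)*(g + 3)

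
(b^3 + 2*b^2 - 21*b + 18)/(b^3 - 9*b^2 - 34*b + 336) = (b^2 - 4*b + 3)/(b^2 - 15*b + 56)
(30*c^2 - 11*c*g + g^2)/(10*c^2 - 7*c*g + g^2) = (6*c - g)/(2*c - g)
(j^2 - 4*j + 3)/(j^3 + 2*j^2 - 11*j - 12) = (j - 1)/(j^2 + 5*j + 4)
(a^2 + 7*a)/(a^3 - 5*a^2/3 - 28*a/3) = 3*(a + 7)/(3*a^2 - 5*a - 28)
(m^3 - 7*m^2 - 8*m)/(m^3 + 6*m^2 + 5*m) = (m - 8)/(m + 5)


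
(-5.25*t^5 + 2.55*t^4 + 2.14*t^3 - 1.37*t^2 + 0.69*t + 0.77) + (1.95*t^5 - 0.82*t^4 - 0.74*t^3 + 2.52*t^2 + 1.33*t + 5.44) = -3.3*t^5 + 1.73*t^4 + 1.4*t^3 + 1.15*t^2 + 2.02*t + 6.21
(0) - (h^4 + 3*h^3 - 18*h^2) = -h^4 - 3*h^3 + 18*h^2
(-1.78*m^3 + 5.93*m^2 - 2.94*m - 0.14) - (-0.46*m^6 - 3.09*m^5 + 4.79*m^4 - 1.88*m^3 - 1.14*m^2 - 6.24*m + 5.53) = 0.46*m^6 + 3.09*m^5 - 4.79*m^4 + 0.0999999999999999*m^3 + 7.07*m^2 + 3.3*m - 5.67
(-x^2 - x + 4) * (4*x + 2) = -4*x^3 - 6*x^2 + 14*x + 8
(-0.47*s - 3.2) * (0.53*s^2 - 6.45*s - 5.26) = -0.2491*s^3 + 1.3355*s^2 + 23.1122*s + 16.832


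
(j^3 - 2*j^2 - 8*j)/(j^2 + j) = (j^2 - 2*j - 8)/(j + 1)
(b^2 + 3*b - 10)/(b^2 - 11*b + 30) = (b^2 + 3*b - 10)/(b^2 - 11*b + 30)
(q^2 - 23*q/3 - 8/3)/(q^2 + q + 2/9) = 3*(q - 8)/(3*q + 2)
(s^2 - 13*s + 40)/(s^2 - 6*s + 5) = (s - 8)/(s - 1)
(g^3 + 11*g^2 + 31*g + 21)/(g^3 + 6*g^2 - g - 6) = (g^2 + 10*g + 21)/(g^2 + 5*g - 6)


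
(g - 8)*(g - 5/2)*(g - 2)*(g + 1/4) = g^4 - 49*g^3/4 + 303*g^2/8 - 119*g/4 - 10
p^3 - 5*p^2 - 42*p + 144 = (p - 8)*(p - 3)*(p + 6)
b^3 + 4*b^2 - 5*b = b*(b - 1)*(b + 5)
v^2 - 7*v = v*(v - 7)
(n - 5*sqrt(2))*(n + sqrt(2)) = n^2 - 4*sqrt(2)*n - 10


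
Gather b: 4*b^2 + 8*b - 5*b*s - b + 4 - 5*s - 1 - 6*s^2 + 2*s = 4*b^2 + b*(7 - 5*s) - 6*s^2 - 3*s + 3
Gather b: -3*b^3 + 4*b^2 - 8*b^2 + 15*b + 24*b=-3*b^3 - 4*b^2 + 39*b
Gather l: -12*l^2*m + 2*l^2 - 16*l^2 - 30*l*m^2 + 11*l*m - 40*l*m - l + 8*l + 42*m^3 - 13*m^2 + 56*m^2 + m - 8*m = l^2*(-12*m - 14) + l*(-30*m^2 - 29*m + 7) + 42*m^3 + 43*m^2 - 7*m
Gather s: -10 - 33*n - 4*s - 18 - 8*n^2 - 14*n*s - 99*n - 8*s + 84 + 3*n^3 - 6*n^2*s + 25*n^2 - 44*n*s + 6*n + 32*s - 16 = 3*n^3 + 17*n^2 - 126*n + s*(-6*n^2 - 58*n + 20) + 40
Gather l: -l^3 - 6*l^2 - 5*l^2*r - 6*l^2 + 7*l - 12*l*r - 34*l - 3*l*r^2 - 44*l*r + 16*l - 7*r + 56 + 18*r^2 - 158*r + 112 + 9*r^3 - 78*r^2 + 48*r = -l^3 + l^2*(-5*r - 12) + l*(-3*r^2 - 56*r - 11) + 9*r^3 - 60*r^2 - 117*r + 168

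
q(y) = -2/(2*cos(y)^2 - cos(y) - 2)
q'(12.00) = 1.26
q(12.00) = 1.41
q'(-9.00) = -11.72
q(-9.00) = -3.50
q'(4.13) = -7.49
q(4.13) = 2.37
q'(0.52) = -1.32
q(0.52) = 1.47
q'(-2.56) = -88.64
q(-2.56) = -8.62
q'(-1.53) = -0.40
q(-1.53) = 0.98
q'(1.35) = 0.05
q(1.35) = 0.94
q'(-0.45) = 1.38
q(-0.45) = 1.56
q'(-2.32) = -35.63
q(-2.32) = 5.11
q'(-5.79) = -1.35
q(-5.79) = 1.50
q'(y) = -2*(4*sin(y)*cos(y) - sin(y))/(2*cos(y)^2 - cos(y) - 2)^2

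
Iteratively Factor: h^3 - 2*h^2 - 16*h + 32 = (h + 4)*(h^2 - 6*h + 8) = (h - 2)*(h + 4)*(h - 4)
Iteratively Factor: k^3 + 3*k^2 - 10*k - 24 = (k - 3)*(k^2 + 6*k + 8) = (k - 3)*(k + 2)*(k + 4)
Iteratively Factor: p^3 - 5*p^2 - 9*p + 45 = (p - 3)*(p^2 - 2*p - 15) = (p - 3)*(p + 3)*(p - 5)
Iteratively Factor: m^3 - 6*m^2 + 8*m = (m - 2)*(m^2 - 4*m) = m*(m - 2)*(m - 4)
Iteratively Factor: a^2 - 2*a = (a)*(a - 2)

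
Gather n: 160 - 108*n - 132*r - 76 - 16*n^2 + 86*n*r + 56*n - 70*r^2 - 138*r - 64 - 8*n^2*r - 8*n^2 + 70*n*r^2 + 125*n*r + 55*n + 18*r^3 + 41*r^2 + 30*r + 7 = n^2*(-8*r - 24) + n*(70*r^2 + 211*r + 3) + 18*r^3 - 29*r^2 - 240*r + 27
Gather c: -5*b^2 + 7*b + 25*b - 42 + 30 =-5*b^2 + 32*b - 12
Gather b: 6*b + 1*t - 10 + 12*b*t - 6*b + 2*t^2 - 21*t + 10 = 12*b*t + 2*t^2 - 20*t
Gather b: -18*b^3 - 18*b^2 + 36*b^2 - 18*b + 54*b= -18*b^3 + 18*b^2 + 36*b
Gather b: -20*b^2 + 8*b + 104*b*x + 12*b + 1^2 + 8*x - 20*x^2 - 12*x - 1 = -20*b^2 + b*(104*x + 20) - 20*x^2 - 4*x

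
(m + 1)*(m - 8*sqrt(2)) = m^2 - 8*sqrt(2)*m + m - 8*sqrt(2)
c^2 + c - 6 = (c - 2)*(c + 3)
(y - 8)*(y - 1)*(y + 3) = y^3 - 6*y^2 - 19*y + 24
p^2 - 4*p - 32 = (p - 8)*(p + 4)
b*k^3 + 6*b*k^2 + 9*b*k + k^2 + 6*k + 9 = (k + 3)^2*(b*k + 1)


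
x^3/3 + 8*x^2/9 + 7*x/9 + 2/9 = (x/3 + 1/3)*(x + 2/3)*(x + 1)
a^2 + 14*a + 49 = (a + 7)^2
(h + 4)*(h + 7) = h^2 + 11*h + 28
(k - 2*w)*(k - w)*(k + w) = k^3 - 2*k^2*w - k*w^2 + 2*w^3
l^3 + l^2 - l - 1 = (l - 1)*(l + 1)^2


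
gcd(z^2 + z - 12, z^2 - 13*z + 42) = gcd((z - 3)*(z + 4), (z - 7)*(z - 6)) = 1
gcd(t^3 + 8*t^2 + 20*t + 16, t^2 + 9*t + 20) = t + 4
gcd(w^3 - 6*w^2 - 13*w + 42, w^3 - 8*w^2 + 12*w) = w - 2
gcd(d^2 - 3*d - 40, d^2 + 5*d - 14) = 1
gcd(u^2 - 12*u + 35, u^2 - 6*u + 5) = u - 5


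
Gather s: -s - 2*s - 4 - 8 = -3*s - 12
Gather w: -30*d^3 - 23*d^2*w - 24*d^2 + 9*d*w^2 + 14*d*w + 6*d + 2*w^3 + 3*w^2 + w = -30*d^3 - 24*d^2 + 6*d + 2*w^3 + w^2*(9*d + 3) + w*(-23*d^2 + 14*d + 1)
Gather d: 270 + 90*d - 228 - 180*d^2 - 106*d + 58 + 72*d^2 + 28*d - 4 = -108*d^2 + 12*d + 96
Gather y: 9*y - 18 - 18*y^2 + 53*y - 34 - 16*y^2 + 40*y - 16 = -34*y^2 + 102*y - 68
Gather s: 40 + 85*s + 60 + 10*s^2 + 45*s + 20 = 10*s^2 + 130*s + 120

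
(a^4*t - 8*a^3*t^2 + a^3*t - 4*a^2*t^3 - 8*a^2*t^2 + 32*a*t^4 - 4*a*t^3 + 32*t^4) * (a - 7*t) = a^5*t - 15*a^4*t^2 + a^4*t + 52*a^3*t^3 - 15*a^3*t^2 + 60*a^2*t^4 + 52*a^2*t^3 - 224*a*t^5 + 60*a*t^4 - 224*t^5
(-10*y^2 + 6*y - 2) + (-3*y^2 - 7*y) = -13*y^2 - y - 2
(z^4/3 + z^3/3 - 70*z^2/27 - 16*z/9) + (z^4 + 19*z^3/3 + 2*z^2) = 4*z^4/3 + 20*z^3/3 - 16*z^2/27 - 16*z/9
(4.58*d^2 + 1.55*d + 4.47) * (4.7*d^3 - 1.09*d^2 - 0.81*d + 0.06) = 21.526*d^5 + 2.2928*d^4 + 15.6097*d^3 - 5.853*d^2 - 3.5277*d + 0.2682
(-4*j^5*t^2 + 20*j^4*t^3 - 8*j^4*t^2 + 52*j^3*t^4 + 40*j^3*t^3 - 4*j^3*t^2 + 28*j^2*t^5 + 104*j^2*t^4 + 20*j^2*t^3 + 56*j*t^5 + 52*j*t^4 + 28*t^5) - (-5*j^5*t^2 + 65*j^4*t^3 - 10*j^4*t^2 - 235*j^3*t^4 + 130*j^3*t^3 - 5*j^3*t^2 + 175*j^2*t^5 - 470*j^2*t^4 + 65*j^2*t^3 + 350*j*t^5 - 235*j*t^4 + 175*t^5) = j^5*t^2 - 45*j^4*t^3 + 2*j^4*t^2 + 287*j^3*t^4 - 90*j^3*t^3 + j^3*t^2 - 147*j^2*t^5 + 574*j^2*t^4 - 45*j^2*t^3 - 294*j*t^5 + 287*j*t^4 - 147*t^5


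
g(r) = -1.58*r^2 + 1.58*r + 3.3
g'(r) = 1.58 - 3.16*r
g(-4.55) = -36.60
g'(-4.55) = 15.96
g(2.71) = -4.02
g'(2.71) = -6.98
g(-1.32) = -1.54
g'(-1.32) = 5.75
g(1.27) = 2.76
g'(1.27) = -2.43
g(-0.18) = 2.96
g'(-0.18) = 2.15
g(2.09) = -0.30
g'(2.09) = -5.02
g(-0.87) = 0.73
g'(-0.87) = 4.33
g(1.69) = 1.46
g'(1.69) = -3.76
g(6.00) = -44.10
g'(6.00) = -17.38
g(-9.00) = -138.90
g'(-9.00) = 30.02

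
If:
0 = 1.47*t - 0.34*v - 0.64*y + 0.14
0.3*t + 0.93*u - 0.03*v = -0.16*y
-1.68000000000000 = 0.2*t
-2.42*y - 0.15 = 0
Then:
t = -8.40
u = 1.57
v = -35.79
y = -0.06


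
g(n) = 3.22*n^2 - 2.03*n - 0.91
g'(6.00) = 36.61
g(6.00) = 102.83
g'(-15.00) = -98.63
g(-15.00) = 754.04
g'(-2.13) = -15.75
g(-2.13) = 18.02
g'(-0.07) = -2.48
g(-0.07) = -0.75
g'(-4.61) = -31.72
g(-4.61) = 76.88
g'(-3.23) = -22.83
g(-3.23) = 39.24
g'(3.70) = 21.80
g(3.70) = 35.66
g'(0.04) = -1.77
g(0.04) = -0.99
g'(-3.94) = -27.40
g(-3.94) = 57.07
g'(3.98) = 23.60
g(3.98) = 42.02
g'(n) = 6.44*n - 2.03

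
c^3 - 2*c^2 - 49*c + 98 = (c - 7)*(c - 2)*(c + 7)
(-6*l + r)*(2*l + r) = -12*l^2 - 4*l*r + r^2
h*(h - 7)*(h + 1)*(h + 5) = h^4 - h^3 - 37*h^2 - 35*h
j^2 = j^2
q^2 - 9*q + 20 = (q - 5)*(q - 4)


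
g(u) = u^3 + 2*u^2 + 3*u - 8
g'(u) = 3*u^2 + 4*u + 3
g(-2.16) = -15.23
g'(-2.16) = 8.36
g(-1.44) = -11.16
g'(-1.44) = 3.46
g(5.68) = 256.82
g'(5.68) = 122.51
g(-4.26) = -61.79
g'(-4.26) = 40.40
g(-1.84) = -12.98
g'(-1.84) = 5.80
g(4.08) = 105.45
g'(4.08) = 69.26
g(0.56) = -5.52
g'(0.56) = 6.18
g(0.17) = -7.43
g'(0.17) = 3.77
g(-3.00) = -26.00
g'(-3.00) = 18.00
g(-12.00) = -1484.00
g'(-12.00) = 387.00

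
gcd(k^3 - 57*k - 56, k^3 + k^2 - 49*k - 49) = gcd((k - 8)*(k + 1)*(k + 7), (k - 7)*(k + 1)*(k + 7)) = k^2 + 8*k + 7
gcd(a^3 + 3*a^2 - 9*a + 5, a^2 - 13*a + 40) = 1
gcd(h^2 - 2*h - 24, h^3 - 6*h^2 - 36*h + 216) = h - 6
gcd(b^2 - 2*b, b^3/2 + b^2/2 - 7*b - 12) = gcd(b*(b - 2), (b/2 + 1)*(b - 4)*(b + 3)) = 1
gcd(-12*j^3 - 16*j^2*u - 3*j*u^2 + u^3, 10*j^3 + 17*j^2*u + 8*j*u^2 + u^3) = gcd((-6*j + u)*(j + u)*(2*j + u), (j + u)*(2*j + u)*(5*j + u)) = 2*j^2 + 3*j*u + u^2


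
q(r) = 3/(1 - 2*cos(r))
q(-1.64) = 2.64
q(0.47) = -3.83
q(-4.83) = 3.92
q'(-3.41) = -0.19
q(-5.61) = -5.32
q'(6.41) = -0.78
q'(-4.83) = -10.17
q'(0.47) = -4.43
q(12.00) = -4.36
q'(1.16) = -135.72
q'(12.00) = 6.81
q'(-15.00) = 0.61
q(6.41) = -3.05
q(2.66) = 1.08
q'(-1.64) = 4.62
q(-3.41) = 1.02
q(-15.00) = 1.19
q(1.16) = 14.90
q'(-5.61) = -11.77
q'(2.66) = -0.36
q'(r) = -6*sin(r)/(1 - 2*cos(r))^2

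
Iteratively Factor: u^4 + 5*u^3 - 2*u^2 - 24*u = (u + 3)*(u^3 + 2*u^2 - 8*u) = (u + 3)*(u + 4)*(u^2 - 2*u) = u*(u + 3)*(u + 4)*(u - 2)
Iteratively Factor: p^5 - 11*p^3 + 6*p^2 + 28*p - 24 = (p - 1)*(p^4 + p^3 - 10*p^2 - 4*p + 24) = (p - 2)*(p - 1)*(p^3 + 3*p^2 - 4*p - 12) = (p - 2)*(p - 1)*(p + 3)*(p^2 - 4) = (p - 2)*(p - 1)*(p + 2)*(p + 3)*(p - 2)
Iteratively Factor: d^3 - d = (d + 1)*(d^2 - d) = d*(d + 1)*(d - 1)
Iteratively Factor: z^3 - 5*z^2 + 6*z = (z)*(z^2 - 5*z + 6) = z*(z - 3)*(z - 2)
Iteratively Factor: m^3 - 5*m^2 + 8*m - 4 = (m - 2)*(m^2 - 3*m + 2) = (m - 2)*(m - 1)*(m - 2)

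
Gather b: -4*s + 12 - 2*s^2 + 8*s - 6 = -2*s^2 + 4*s + 6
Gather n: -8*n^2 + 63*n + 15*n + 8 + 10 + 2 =-8*n^2 + 78*n + 20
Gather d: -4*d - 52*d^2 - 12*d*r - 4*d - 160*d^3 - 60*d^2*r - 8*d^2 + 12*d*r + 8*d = -160*d^3 + d^2*(-60*r - 60)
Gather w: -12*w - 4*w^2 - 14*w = -4*w^2 - 26*w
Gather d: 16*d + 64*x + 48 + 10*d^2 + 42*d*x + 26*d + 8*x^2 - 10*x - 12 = 10*d^2 + d*(42*x + 42) + 8*x^2 + 54*x + 36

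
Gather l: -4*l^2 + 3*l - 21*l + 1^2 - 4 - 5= -4*l^2 - 18*l - 8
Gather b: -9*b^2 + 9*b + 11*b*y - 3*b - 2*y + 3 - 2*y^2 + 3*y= -9*b^2 + b*(11*y + 6) - 2*y^2 + y + 3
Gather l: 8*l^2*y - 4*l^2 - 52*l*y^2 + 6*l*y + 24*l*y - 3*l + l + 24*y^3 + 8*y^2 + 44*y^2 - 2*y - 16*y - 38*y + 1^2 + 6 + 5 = l^2*(8*y - 4) + l*(-52*y^2 + 30*y - 2) + 24*y^3 + 52*y^2 - 56*y + 12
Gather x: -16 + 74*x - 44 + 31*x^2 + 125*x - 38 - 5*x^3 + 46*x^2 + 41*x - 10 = -5*x^3 + 77*x^2 + 240*x - 108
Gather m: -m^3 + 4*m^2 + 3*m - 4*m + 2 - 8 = -m^3 + 4*m^2 - m - 6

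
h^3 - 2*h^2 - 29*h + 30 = (h - 6)*(h - 1)*(h + 5)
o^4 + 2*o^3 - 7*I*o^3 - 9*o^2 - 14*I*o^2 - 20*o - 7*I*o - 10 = (o + 1)^2*(o - 5*I)*(o - 2*I)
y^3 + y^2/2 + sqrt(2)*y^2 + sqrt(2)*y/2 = y*(y + 1/2)*(y + sqrt(2))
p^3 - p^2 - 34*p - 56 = (p - 7)*(p + 2)*(p + 4)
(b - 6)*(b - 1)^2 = b^3 - 8*b^2 + 13*b - 6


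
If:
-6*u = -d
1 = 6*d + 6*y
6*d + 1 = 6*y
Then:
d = 0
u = 0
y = 1/6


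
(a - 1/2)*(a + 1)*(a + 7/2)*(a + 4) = a^4 + 8*a^3 + 69*a^2/4 + 13*a/4 - 7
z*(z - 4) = z^2 - 4*z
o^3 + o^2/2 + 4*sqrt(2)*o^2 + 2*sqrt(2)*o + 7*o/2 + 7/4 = (o + 1/2)*(o + sqrt(2)/2)*(o + 7*sqrt(2)/2)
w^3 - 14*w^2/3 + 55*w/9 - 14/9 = (w - 7/3)*(w - 2)*(w - 1/3)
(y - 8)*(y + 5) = y^2 - 3*y - 40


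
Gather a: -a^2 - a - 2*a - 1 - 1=-a^2 - 3*a - 2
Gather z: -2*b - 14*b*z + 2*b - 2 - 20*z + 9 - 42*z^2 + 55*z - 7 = -42*z^2 + z*(35 - 14*b)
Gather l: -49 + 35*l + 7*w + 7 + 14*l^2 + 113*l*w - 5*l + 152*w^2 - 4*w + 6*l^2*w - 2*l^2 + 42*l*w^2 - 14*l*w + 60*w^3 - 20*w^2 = l^2*(6*w + 12) + l*(42*w^2 + 99*w + 30) + 60*w^3 + 132*w^2 + 3*w - 42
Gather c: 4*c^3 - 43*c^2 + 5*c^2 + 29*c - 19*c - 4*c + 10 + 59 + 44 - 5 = 4*c^3 - 38*c^2 + 6*c + 108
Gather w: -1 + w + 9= w + 8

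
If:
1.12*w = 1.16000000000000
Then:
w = 1.04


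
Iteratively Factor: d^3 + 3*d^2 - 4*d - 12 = (d - 2)*(d^2 + 5*d + 6) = (d - 2)*(d + 2)*(d + 3)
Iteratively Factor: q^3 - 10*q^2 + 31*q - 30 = (q - 3)*(q^2 - 7*q + 10) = (q - 3)*(q - 2)*(q - 5)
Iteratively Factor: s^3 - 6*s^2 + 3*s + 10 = (s + 1)*(s^2 - 7*s + 10) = (s - 5)*(s + 1)*(s - 2)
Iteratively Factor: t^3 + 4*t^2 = (t + 4)*(t^2) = t*(t + 4)*(t)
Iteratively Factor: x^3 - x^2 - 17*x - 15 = (x + 1)*(x^2 - 2*x - 15) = (x - 5)*(x + 1)*(x + 3)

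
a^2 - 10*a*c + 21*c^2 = (a - 7*c)*(a - 3*c)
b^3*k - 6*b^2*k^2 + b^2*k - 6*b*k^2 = b*(b - 6*k)*(b*k + k)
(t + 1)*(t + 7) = t^2 + 8*t + 7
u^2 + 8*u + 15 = (u + 3)*(u + 5)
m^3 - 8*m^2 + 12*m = m*(m - 6)*(m - 2)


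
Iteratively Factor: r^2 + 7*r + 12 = (r + 3)*(r + 4)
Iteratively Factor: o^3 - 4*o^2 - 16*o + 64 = (o - 4)*(o^2 - 16) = (o - 4)^2*(o + 4)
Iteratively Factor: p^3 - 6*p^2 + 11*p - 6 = (p - 1)*(p^2 - 5*p + 6) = (p - 2)*(p - 1)*(p - 3)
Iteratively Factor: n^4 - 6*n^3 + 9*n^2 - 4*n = (n)*(n^3 - 6*n^2 + 9*n - 4) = n*(n - 1)*(n^2 - 5*n + 4) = n*(n - 4)*(n - 1)*(n - 1)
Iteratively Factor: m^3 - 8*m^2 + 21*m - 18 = (m - 3)*(m^2 - 5*m + 6) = (m - 3)*(m - 2)*(m - 3)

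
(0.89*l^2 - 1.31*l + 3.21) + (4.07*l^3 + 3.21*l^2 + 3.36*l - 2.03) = 4.07*l^3 + 4.1*l^2 + 2.05*l + 1.18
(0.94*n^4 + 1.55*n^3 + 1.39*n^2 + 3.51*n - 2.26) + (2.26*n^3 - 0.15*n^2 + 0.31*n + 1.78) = 0.94*n^4 + 3.81*n^3 + 1.24*n^2 + 3.82*n - 0.48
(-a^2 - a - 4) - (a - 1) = -a^2 - 2*a - 3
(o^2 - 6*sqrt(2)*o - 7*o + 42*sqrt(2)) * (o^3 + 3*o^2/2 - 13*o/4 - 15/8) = o^5 - 6*sqrt(2)*o^4 - 11*o^4/2 - 55*o^3/4 + 33*sqrt(2)*o^3 + 167*o^2/8 + 165*sqrt(2)*o^2/2 - 501*sqrt(2)*o/4 + 105*o/8 - 315*sqrt(2)/4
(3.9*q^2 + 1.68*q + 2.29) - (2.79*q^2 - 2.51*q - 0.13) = 1.11*q^2 + 4.19*q + 2.42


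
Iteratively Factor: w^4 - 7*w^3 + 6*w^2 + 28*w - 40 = (w - 2)*(w^3 - 5*w^2 - 4*w + 20) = (w - 5)*(w - 2)*(w^2 - 4) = (w - 5)*(w - 2)^2*(w + 2)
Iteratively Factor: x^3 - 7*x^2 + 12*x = (x)*(x^2 - 7*x + 12) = x*(x - 3)*(x - 4)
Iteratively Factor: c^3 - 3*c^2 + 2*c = (c)*(c^2 - 3*c + 2) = c*(c - 2)*(c - 1)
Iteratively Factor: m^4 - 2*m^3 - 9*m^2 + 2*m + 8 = (m + 1)*(m^3 - 3*m^2 - 6*m + 8) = (m + 1)*(m + 2)*(m^2 - 5*m + 4) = (m - 1)*(m + 1)*(m + 2)*(m - 4)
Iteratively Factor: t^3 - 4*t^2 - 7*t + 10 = (t - 1)*(t^2 - 3*t - 10) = (t - 5)*(t - 1)*(t + 2)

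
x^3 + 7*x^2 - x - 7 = (x - 1)*(x + 1)*(x + 7)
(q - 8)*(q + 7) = q^2 - q - 56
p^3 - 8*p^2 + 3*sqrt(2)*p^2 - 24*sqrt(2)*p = p*(p - 8)*(p + 3*sqrt(2))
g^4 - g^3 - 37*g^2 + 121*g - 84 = (g - 4)*(g - 3)*(g - 1)*(g + 7)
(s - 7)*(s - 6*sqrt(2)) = s^2 - 6*sqrt(2)*s - 7*s + 42*sqrt(2)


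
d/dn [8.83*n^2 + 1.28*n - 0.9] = 17.66*n + 1.28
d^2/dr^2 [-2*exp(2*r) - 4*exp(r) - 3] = (-8*exp(r) - 4)*exp(r)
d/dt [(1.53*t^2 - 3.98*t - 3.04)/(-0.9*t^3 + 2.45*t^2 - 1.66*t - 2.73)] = (1.377*t^4 - 7.164*t^3 - 0.996799999999999*t^2 + 6.5422*t + 5.819)/(0.81*t^6 - 4.41*t^5 + 8.9905*t^4 - 3.22*t^3 - 10.6214*t^2 + 9.0636*t + 7.4529)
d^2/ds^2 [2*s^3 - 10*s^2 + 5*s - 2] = 12*s - 20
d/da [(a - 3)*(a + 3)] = 2*a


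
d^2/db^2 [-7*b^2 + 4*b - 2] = -14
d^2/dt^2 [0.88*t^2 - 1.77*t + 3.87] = 1.76000000000000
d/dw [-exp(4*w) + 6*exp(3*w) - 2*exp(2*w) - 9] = (-4*exp(2*w) + 18*exp(w) - 4)*exp(2*w)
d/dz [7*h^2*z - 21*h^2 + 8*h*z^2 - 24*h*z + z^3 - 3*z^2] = 7*h^2 + 16*h*z - 24*h + 3*z^2 - 6*z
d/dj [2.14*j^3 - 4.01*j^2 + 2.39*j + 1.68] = 6.42*j^2 - 8.02*j + 2.39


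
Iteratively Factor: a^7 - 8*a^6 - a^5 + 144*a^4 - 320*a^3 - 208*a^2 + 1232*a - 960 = (a + 2)*(a^6 - 10*a^5 + 19*a^4 + 106*a^3 - 532*a^2 + 856*a - 480) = (a - 3)*(a + 2)*(a^5 - 7*a^4 - 2*a^3 + 100*a^2 - 232*a + 160) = (a - 3)*(a - 2)*(a + 2)*(a^4 - 5*a^3 - 12*a^2 + 76*a - 80) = (a - 3)*(a - 2)^2*(a + 2)*(a^3 - 3*a^2 - 18*a + 40) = (a - 3)*(a - 2)^2*(a + 2)*(a + 4)*(a^2 - 7*a + 10) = (a - 5)*(a - 3)*(a - 2)^2*(a + 2)*(a + 4)*(a - 2)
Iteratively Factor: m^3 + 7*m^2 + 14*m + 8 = (m + 1)*(m^2 + 6*m + 8) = (m + 1)*(m + 4)*(m + 2)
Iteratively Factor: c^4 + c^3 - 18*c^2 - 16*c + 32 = (c + 4)*(c^3 - 3*c^2 - 6*c + 8) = (c - 4)*(c + 4)*(c^2 + c - 2) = (c - 4)*(c - 1)*(c + 4)*(c + 2)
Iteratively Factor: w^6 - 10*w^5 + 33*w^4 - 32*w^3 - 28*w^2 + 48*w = (w - 2)*(w^5 - 8*w^4 + 17*w^3 + 2*w^2 - 24*w) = (w - 2)^2*(w^4 - 6*w^3 + 5*w^2 + 12*w) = (w - 4)*(w - 2)^2*(w^3 - 2*w^2 - 3*w) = (w - 4)*(w - 3)*(w - 2)^2*(w^2 + w) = w*(w - 4)*(w - 3)*(w - 2)^2*(w + 1)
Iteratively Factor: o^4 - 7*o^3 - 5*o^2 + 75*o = (o - 5)*(o^3 - 2*o^2 - 15*o) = (o - 5)^2*(o^2 + 3*o) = (o - 5)^2*(o + 3)*(o)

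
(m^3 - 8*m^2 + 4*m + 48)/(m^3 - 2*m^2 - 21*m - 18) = (m^2 - 2*m - 8)/(m^2 + 4*m + 3)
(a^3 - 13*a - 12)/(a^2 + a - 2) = (a^3 - 13*a - 12)/(a^2 + a - 2)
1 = 1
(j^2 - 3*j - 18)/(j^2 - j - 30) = (j + 3)/(j + 5)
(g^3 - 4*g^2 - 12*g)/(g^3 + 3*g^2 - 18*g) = (g^2 - 4*g - 12)/(g^2 + 3*g - 18)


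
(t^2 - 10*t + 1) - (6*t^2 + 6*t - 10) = -5*t^2 - 16*t + 11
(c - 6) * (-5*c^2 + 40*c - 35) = -5*c^3 + 70*c^2 - 275*c + 210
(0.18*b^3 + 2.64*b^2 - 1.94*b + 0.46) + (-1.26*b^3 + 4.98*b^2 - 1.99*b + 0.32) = -1.08*b^3 + 7.62*b^2 - 3.93*b + 0.78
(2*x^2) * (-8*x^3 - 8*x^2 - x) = -16*x^5 - 16*x^4 - 2*x^3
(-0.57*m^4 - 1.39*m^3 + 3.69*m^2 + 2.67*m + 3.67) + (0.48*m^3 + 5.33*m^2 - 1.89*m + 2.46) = -0.57*m^4 - 0.91*m^3 + 9.02*m^2 + 0.78*m + 6.13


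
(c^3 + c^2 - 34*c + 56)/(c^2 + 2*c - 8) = (c^2 + 3*c - 28)/(c + 4)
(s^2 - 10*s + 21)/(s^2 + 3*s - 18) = (s - 7)/(s + 6)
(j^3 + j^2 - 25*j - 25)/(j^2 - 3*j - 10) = (j^2 + 6*j + 5)/(j + 2)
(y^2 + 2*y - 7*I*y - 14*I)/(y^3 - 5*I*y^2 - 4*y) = (y^2 + y*(2 - 7*I) - 14*I)/(y*(y^2 - 5*I*y - 4))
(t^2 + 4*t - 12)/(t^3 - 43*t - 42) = (t - 2)/(t^2 - 6*t - 7)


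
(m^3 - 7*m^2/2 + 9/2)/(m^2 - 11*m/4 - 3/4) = 2*(2*m^2 - m - 3)/(4*m + 1)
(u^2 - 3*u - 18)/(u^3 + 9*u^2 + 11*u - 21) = (u - 6)/(u^2 + 6*u - 7)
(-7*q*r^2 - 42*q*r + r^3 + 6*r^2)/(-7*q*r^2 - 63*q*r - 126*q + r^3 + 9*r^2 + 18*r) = r/(r + 3)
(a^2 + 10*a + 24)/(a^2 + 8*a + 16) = (a + 6)/(a + 4)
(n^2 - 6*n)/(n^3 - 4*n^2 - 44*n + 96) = n*(n - 6)/(n^3 - 4*n^2 - 44*n + 96)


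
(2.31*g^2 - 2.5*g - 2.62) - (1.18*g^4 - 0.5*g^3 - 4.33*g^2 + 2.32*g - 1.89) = -1.18*g^4 + 0.5*g^3 + 6.64*g^2 - 4.82*g - 0.73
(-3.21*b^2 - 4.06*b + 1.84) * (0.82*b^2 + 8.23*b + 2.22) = -2.6322*b^4 - 29.7475*b^3 - 39.0312*b^2 + 6.13*b + 4.0848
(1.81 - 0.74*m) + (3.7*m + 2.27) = 2.96*m + 4.08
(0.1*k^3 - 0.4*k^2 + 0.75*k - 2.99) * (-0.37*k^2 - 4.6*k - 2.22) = -0.037*k^5 - 0.312*k^4 + 1.3405*k^3 - 1.4557*k^2 + 12.089*k + 6.6378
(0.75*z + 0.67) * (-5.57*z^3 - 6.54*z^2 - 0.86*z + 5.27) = -4.1775*z^4 - 8.6369*z^3 - 5.0268*z^2 + 3.3763*z + 3.5309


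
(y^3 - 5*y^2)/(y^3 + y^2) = (y - 5)/(y + 1)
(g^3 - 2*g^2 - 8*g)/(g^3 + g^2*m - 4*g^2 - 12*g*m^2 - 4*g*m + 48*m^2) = g*(g + 2)/(g^2 + g*m - 12*m^2)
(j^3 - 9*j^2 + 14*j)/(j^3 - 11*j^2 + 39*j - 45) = j*(j^2 - 9*j + 14)/(j^3 - 11*j^2 + 39*j - 45)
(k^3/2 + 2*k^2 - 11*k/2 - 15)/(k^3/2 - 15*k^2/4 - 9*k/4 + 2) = 2*(k^3 + 4*k^2 - 11*k - 30)/(2*k^3 - 15*k^2 - 9*k + 8)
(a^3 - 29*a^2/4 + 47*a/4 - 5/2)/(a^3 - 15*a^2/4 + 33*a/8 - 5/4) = 2*(4*a^2 - 21*a + 5)/(8*a^2 - 14*a + 5)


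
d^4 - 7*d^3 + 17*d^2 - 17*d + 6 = (d - 3)*(d - 2)*(d - 1)^2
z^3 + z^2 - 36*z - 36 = (z - 6)*(z + 1)*(z + 6)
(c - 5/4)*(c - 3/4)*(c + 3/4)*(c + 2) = c^4 + 3*c^3/4 - 49*c^2/16 - 27*c/64 + 45/32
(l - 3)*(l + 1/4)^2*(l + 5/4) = l^4 - 5*l^3/4 - 73*l^2/16 - 127*l/64 - 15/64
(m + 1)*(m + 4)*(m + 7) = m^3 + 12*m^2 + 39*m + 28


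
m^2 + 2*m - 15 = (m - 3)*(m + 5)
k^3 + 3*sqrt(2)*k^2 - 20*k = k*(k - 2*sqrt(2))*(k + 5*sqrt(2))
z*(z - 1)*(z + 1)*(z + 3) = z^4 + 3*z^3 - z^2 - 3*z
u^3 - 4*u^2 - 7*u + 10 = (u - 5)*(u - 1)*(u + 2)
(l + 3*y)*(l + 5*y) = l^2 + 8*l*y + 15*y^2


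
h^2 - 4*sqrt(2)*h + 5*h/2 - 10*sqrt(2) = (h + 5/2)*(h - 4*sqrt(2))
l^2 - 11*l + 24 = (l - 8)*(l - 3)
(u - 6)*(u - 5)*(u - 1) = u^3 - 12*u^2 + 41*u - 30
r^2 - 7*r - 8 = (r - 8)*(r + 1)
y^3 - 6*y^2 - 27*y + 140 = (y - 7)*(y - 4)*(y + 5)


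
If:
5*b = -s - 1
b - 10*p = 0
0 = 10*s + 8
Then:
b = -1/25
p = -1/250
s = -4/5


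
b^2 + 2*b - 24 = (b - 4)*(b + 6)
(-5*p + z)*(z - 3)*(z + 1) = -5*p*z^2 + 10*p*z + 15*p + z^3 - 2*z^2 - 3*z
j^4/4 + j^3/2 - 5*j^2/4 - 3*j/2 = j*(j/4 + 1/4)*(j - 2)*(j + 3)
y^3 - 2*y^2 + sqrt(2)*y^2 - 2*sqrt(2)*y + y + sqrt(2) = (y - 1)^2*(y + sqrt(2))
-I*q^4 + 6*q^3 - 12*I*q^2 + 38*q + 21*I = (q - 3*I)*(q + I)*(q + 7*I)*(-I*q + 1)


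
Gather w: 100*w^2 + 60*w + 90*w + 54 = 100*w^2 + 150*w + 54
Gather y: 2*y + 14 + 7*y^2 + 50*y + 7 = 7*y^2 + 52*y + 21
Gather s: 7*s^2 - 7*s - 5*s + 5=7*s^2 - 12*s + 5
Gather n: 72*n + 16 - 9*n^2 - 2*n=-9*n^2 + 70*n + 16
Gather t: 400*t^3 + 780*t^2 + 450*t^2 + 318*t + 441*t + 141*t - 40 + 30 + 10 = 400*t^3 + 1230*t^2 + 900*t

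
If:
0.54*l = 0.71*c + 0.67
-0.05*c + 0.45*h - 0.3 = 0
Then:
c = 0.76056338028169*l - 0.943661971830986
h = 0.0845070422535211*l + 0.561815336463224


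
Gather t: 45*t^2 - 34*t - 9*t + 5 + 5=45*t^2 - 43*t + 10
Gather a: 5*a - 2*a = 3*a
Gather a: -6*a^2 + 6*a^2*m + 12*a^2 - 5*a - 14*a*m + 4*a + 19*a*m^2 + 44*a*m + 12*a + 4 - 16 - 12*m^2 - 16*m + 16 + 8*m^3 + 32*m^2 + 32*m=a^2*(6*m + 6) + a*(19*m^2 + 30*m + 11) + 8*m^3 + 20*m^2 + 16*m + 4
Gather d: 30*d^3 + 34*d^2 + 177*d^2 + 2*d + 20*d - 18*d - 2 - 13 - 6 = 30*d^3 + 211*d^2 + 4*d - 21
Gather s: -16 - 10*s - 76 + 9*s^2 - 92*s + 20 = 9*s^2 - 102*s - 72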